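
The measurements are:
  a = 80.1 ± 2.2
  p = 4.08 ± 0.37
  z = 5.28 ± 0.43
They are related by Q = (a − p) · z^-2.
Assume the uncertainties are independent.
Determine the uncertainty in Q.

Let u = a − p = 76.0. δu = √(δa² + δp²) = √(4.84 + 0.137) = 2.23, so δu/u = 0.0293.
Q is then a monomial in u, z:
δQ/Q = √((δu/u)² + (-2·δz/z)²) = √(0.000861 + 0.0265) = 0.166
Q = 2.73, so δQ = 0.166 × 2.73 = 0.451.

0.451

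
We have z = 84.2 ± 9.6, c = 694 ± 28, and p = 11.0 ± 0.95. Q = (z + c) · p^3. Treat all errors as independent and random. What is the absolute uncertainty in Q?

Let u = z + c = 778. δu = √(δz² + δc²) = √(92.2 + 784) = 29.6, so δu/u = 0.0380.
Q is then a monomial in u, p:
δQ/Q = √((δu/u)² + (3·δp/p)²) = √(0.00145 + 0.0671) = 0.262
Q = 1.04e+06, so δQ = 0.262 × 1.04e+06 = 2.71e+05.

2.71e+05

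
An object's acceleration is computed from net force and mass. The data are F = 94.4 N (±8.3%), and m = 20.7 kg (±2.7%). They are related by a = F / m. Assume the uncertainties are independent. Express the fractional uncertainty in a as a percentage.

For a monomial a ∝ F, m^-1, fractional errors add in quadrature:
  (1·δF/F)² = (1×0.0830)² = 0.00689;  (-1·δm/m)² = (-1×0.0270)² = 0.000729
δa/a = √(0.00762) = 0.0873

8.73%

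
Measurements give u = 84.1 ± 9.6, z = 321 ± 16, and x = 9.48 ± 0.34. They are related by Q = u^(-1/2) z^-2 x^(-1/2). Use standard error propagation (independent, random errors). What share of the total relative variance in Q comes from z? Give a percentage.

73.5%

(δQ/Q)² = (−½·δu/u)² + (-2·δz/z)² + (−½·δx/x)²
  u term: (-0.5×0.114)² = 0.00326
  z term: (-2×0.0498)² = 0.00994
  x term: (-0.5×0.0359)² = 0.000322
Total = 0.0135. Share from z = 0.00994/0.0135 = 0.735.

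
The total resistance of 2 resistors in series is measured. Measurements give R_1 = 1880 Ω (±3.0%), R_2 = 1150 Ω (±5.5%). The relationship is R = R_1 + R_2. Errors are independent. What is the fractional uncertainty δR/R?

0.0280

Each term contributes (cᵢ δxᵢ)² to (δR)²:
  (δR_1)² = 3180;  (δR_2)² = 4000
δR = √(7180) = 84.7 Ω
R = 3030 Ω, so δR/R = 84.7/3030 = 0.0280.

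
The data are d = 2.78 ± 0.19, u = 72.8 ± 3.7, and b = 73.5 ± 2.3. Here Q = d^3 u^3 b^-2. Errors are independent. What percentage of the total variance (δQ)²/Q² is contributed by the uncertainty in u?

(δQ/Q)² = (3·δd/d)² + (3·δu/u)² + (-2·δb/b)²
  d term: (3×0.0683)² = 0.0420
  u term: (3×0.0508)² = 0.0232
  b term: (-2×0.0313)² = 0.00392
Total = 0.0692. Share from u = 0.0232/0.0692 = 0.336.

33.6%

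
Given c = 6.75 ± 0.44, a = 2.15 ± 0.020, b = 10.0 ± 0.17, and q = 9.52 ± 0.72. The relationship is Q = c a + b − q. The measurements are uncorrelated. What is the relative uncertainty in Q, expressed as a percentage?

8.06%

Let p = c·a = 14.5. δp/p = √((1·δc/c)² + (1·δa/a)²) = √(0.00425 + 8.65e-05) = 0.0658, so δp = 0.956.
Q = p + b − q: δQ = √(δp² + δb² + δq²) = √(0.913 + 0.0289 + 0.518) = 1.21
Q = 15.0, so δQ/Q = 1.21/15.0 = 0.0806.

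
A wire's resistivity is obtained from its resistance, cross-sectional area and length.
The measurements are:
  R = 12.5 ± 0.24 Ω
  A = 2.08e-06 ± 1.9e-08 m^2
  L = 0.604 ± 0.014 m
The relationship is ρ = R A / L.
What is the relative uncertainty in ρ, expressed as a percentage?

ρ is a product of powers, so relative uncertainties combine in quadrature:
  (1·δR/R)² = (1×0.0192)² = 0.000369;  (1·δA/A)² = (1×0.00913)² = 8.34e-05;  (-1·δL/L)² = (-1×0.0232)² = 0.000537
δρ/ρ = √(0.000989) = 0.0315

3.15%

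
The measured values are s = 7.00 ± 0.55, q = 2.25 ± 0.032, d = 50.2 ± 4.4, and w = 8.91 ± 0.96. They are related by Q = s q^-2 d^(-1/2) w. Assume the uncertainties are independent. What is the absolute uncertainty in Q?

0.249

Relative error in a monomial: (δQ/Q)² = Σ (nᵢ · δxᵢ/xᵢ)².
  (1·δs/s)² = (1×0.0786)² = 0.00617;  (-2·δq/q)² = (-2×0.0142)² = 0.000809;  (−½·δd/d)² = (-0.5×0.0876)² = 0.00192;  (1·δw/w)² = (1×0.108)² = 0.0116
δQ/Q = √(0.0205) = 0.143
Q = 1.74, so δQ = 0.143 × 1.74 = 0.249.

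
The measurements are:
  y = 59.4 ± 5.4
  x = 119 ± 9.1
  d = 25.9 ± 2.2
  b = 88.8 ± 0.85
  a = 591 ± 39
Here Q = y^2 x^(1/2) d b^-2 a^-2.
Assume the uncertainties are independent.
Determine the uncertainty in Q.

8.83e-05

Each factor contributes (exponent × relative error)² to (δQ/Q)²:
  (2·δy/y)² = (2×0.0909)² = 0.0331;  (½·δx/x)² = (0.5×0.0765)² = 0.00146;  (1·δd/d)² = (1×0.0849)² = 0.00722;  (-2·δb/b)² = (-2×0.00957)² = 0.000366;  (-2·δa/a)² = (-2×0.0660)² = 0.0174
δQ/Q = √(0.0595) = 0.244
Q = 0.000362, so δQ = 0.244 × 0.000362 = 8.83e-05.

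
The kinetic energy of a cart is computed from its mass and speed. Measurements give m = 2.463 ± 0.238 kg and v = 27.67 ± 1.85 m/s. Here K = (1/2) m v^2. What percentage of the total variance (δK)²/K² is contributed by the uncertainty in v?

(δK/K)² = (1·δm/m)² + (2·δv/v)²
  m term: (1×0.0966)² = 0.00934
  v term: (2×0.0669)² = 0.0179
Total = 0.0272. Share from v = 0.0179/0.0272 = 0.657.

65.7%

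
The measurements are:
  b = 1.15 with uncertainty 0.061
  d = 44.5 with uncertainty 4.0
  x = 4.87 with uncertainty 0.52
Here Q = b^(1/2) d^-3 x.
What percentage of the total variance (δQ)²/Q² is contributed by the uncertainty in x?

13.4%

(δQ/Q)² = (½·δb/b)² + (-3·δd/d)² + (1·δx/x)²
  b term: (0.5×0.0530)² = 0.000703
  d term: (-3×0.0899)² = 0.0727
  x term: (1×0.107)² = 0.0114
Total = 0.0848. Share from x = 0.0114/0.0848 = 0.134.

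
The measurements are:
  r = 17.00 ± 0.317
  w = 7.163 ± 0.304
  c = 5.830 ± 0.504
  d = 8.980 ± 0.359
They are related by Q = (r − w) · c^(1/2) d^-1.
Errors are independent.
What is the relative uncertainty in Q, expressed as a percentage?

7.39%

Let u = r − w = 9.837. δu = √(δr² + δw²) = √(0.100 + 0.0924) = 0.439, so δu/u = 0.0446.
Q is then a monomial in u, c, d:
δQ/Q = √((δu/u)² + (½·δc/c)² + (-1·δd/d)²) = √(0.00199 + 0.00187 + 0.00160) = 0.0739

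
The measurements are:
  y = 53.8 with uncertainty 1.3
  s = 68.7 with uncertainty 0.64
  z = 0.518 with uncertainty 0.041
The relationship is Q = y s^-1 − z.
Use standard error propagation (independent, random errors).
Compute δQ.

Let p = y·s^-1 = 0.783. δp/p = √((1·δy/y)² + (-1·δs/s)²) = √(0.000584 + 8.68e-05) = 0.0259, so δp = 0.0203.
Q = p − z: δQ = √(δp² + δz²) = √(0.000411 + 0.00168) = 0.0457

0.0457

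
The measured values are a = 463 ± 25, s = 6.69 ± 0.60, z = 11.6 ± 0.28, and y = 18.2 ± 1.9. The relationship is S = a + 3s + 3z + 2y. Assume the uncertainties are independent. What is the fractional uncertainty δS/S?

For a sum/difference, combine absolute errors in quadrature:
  (δa)² = 625;  (3·δs)² = 3.24;  (3·δz)² = 0.706;  (2·δy)² = 14.4
δS = √(643) = 25.4
S = 554, so δS/S = 25.4/554 = 0.0458.

0.0458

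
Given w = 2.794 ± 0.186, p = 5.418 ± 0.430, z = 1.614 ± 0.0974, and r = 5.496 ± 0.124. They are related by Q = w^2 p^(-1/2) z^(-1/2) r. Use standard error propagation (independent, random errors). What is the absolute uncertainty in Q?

2.09

For a monomial Q ∝ w^2, p^(-1/2), z^(-1/2), r, fractional errors add in quadrature:
  (2·δw/w)² = (2×0.0666)² = 0.0177;  (−½·δp/p)² = (-0.5×0.0794)² = 0.00157;  (−½·δz/z)² = (-0.5×0.0603)² = 0.000910;  (1·δr/r)² = (1×0.0226)² = 0.000509
δQ/Q = √(0.0207) = 0.144
Q = 14.51, so δQ = 0.144 × 14.51 = 2.09.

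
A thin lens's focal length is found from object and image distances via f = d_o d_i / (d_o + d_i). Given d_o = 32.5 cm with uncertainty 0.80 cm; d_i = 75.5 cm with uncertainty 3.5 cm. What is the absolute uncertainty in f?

0.503 cm

∂f/∂d_o = (d_i/(d_o+d_i))² = 0.489;  ∂f/∂d_i = (d_o/(d_o+d_i))² = 0.0906
δf = √((∂f/∂d_o · δd_o)² + (∂f/∂d_i · δd_i)²) = √(0.153 + 0.100) = 0.503 cm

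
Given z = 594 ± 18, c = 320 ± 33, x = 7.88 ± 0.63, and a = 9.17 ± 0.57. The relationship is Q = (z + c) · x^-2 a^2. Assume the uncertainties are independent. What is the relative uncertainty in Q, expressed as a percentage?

20.7%

Let u = z + c = 914. δu = √(δz² + δc²) = √(324 + 1090) = 37.6, so δu/u = 0.0411.
Q is then a monomial in u, x, a:
δQ/Q = √((δu/u)² + (-2·δx/x)² + (2·δa/a)²) = √(0.00169 + 0.0256 + 0.0155) = 0.207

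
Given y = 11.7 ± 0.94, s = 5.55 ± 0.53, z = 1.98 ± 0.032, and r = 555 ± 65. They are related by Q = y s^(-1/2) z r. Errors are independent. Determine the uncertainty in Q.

822

Since Q is a product/quotient, work with relative uncertainties:
  (1·δy/y)² = (1×0.0803)² = 0.00645;  (−½·δs/s)² = (-0.5×0.0955)² = 0.00228;  (1·δz/z)² = (1×0.0162)² = 0.000261;  (1·δr/r)² = (1×0.117)² = 0.0137
δQ/Q = √(0.0227) = 0.151
Q = 5460, so δQ = 0.151 × 5460 = 822.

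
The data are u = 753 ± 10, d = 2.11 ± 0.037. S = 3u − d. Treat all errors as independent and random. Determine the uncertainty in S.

30.0

S is a linear combination, so absolute uncertainties add in quadrature:
  (3·δu)² = 900;  (δd)² = 0.00137
δS = √(900) = 30.0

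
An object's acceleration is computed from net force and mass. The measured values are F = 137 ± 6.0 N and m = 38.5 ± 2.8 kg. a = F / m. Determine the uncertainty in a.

0.302 m/s^2

Relative error in a monomial: (δa/a)² = Σ (nᵢ · δxᵢ/xᵢ)².
  (1·δF/F)² = (1×0.0438)² = 0.00192;  (-1·δm/m)² = (-1×0.0727)² = 0.00529
δa/a = √(0.00721) = 0.0849
a = 3.56 m/s^2, so δa = 0.0849 × 3.56 = 0.302 m/s^2.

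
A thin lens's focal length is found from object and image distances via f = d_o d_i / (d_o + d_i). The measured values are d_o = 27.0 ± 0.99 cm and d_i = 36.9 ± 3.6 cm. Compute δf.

∂f/∂d_o = (d_i/(d_o+d_i))² = 0.333;  ∂f/∂d_i = (d_o/(d_o+d_i))² = 0.179
δf = √((∂f/∂d_o · δd_o)² + (∂f/∂d_i · δd_i)²) = √(0.109 + 0.413) = 0.723 cm

0.723 cm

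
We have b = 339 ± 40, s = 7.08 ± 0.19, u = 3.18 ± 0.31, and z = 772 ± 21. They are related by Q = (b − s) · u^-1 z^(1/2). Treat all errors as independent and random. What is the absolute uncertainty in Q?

Let w = b − s = 332. δw = √(δb² + δs²) = √(1600 + 0.0361) = 40.0, so δw/w = 0.121.
Q is then a monomial in w, u, z:
δQ/Q = √((δw/w)² + (-1·δu/u)² + (½·δz/z)²) = √(0.0145 + 0.00950 + 0.000185) = 0.156
Q = 2900, so δQ = 0.156 × 2900 = 451.

451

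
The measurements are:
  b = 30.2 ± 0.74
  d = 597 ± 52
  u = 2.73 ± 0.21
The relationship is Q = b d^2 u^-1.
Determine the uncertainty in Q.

Q is a product of powers, so relative uncertainties combine in quadrature:
  (1·δb/b)² = (1×0.0245)² = 0.000600;  (2·δd/d)² = (2×0.0871)² = 0.0303;  (-1·δu/u)² = (-1×0.0769)² = 0.00592
δQ/Q = √(0.0369) = 0.192
Q = 3.94e+06, so δQ = 0.192 × 3.94e+06 = 7.57e+05.

7.57e+05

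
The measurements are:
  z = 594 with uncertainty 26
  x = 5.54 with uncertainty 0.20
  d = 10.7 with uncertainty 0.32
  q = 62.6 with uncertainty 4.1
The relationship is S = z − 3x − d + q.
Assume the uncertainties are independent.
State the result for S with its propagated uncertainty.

Each term contributes (cᵢ δxᵢ)² to (δS)²:
  (δz)² = 676;  (3·δx)² = 0.360;  (δd)² = 0.102;  (δq)² = 16.8
δS = √(693) = 26.3
S = 629.

629 ± 26.3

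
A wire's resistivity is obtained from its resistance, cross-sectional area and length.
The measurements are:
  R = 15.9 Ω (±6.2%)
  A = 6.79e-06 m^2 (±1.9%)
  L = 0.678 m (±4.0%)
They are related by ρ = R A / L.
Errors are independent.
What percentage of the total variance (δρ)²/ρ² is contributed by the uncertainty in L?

27.6%

(δρ/ρ)² = (1·δR/R)² + (1·δA/A)² + (-1·δL/L)²
  R term: (1×0.0620)² = 0.00384
  A term: (1×0.0190)² = 0.000361
  L term: (-1×0.0400)² = 0.00160
Total = 0.00580. Share from L = 0.00160/0.00580 = 0.276.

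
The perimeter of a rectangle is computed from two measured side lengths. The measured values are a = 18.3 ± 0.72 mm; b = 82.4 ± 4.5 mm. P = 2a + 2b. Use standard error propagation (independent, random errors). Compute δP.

For a sum/difference, combine absolute errors in quadrature:
  (2·δa)² = 2.07;  (2·δb)² = 81.0
δP = √(83.1) = 9.11 mm

9.11 mm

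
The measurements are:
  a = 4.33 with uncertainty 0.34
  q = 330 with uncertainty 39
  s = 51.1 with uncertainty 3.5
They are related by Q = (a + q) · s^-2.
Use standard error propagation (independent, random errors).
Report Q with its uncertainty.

0.128 ± 0.0230

Let u = a + q = 334. δu = √(δa² + δq²) = √(0.116 + 1520) = 39.0, so δu/u = 0.117.
Q is then a monomial in u, s:
δQ/Q = √((δu/u)² + (-2·δs/s)²) = √(0.0136 + 0.0188) = 0.180
Q = 0.128, so δQ = 0.180 × 0.128 = 0.0230.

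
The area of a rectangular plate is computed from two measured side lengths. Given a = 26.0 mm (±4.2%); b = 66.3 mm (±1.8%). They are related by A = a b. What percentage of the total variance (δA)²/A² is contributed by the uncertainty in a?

(δA/A)² = (1·δa/a)² + (1·δb/b)²
  a term: (1×0.0420)² = 0.00176
  b term: (1×0.0180)² = 0.000324
Total = 0.00209. Share from a = 0.00176/0.00209 = 0.845.

84.5%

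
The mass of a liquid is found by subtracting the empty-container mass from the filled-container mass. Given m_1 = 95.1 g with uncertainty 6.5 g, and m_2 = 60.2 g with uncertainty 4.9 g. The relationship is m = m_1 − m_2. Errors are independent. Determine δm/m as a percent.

m is a linear combination, so absolute uncertainties add in quadrature:
  (δm_1)² = 42.2;  (δm_2)² = 24.0
δm = √(66.3) = 8.14 g
m = 34.9 g, so δm/m = 8.14/34.9 = 0.233.

23.3%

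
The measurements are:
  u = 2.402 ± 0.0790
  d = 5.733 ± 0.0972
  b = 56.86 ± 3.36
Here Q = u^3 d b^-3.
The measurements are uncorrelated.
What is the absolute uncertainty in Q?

For a monomial Q ∝ u^3, d, b^-3, fractional errors add in quadrature:
  (3·δu/u)² = (3×0.0329)² = 0.00974;  (1·δd/d)² = (1×0.0170)² = 0.000287;  (-3·δb/b)² = (-3×0.0591)² = 0.0314
δQ/Q = √(0.0415) = 0.204
Q = 0.0004322, so δQ = 0.204 × 0.0004322 = 8.8e-05.

8.8e-05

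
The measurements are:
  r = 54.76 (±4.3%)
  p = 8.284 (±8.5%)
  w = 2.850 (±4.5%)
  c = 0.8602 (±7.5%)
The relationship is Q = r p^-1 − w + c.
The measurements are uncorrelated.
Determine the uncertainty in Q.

0.646

Let h = r·p^-1 = 6.610. δh/h = √((1·δr/r)² + (-1·δp/p)²) = √(0.00185 + 0.00723) = 0.0953, so δh = 0.630.
Q = h − w + c: δQ = √(δh² + δw² + δc²) = √(0.397 + 0.0164 + 0.00416) = 0.646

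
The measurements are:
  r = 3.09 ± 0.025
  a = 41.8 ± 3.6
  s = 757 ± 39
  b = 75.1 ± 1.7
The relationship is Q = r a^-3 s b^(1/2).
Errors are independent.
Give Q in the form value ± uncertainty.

Each factor contributes (exponent × relative error)² to (δQ/Q)²:
  (1·δr/r)² = (1×0.00809)² = 6.55e-05;  (-3·δa/a)² = (-3×0.0861)² = 0.0668;  (1·δs/s)² = (1×0.0515)² = 0.00265;  (½·δb/b)² = (0.5×0.0226)² = 0.000128
δQ/Q = √(0.0696) = 0.264
Q = 0.278, so δQ = 0.264 × 0.278 = 0.0732.

0.278 ± 0.0732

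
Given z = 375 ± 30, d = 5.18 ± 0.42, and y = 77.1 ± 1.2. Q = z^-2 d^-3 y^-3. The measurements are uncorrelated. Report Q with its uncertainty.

Products/powers → add relative errors in quadrature, weighted by exponent:
  (-2·δz/z)² = (-2×0.0800)² = 0.0256;  (-3·δd/d)² = (-3×0.0811)² = 0.0592;  (-3·δy/y)² = (-3×0.0156)² = 0.00218
δQ/Q = √(0.0869) = 0.295
Q = 1.12e-13, so δQ = 0.295 × 1.12e-13 = 3.29e-14.

(1.12 ± 0.329) × 10^-13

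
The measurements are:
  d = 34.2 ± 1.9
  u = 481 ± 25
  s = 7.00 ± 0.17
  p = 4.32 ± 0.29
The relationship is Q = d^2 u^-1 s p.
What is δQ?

10.4

Since Q is a product/quotient, work with relative uncertainties:
  (2·δd/d)² = (2×0.0556)² = 0.0123;  (-1·δu/u)² = (-1×0.0520)² = 0.00270;  (1·δs/s)² = (1×0.0243)² = 0.000590;  (1·δp/p)² = (1×0.0671)² = 0.00451
δQ/Q = √(0.0201) = 0.142
Q = 73.5, so δQ = 0.142 × 73.5 = 10.4.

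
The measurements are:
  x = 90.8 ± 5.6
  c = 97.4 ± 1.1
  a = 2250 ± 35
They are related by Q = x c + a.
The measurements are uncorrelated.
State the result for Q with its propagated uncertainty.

Let p = x·c = 8840. δp/p = √((1·δx/x)² + (1·δc/c)²) = √(0.00380 + 0.000128) = 0.0627, so δp = 555.
Q = p + a: δQ = √(δp² + δa²) = √(3.07e+05 + 1220) = 556
Q = 11100.

11100 ± 556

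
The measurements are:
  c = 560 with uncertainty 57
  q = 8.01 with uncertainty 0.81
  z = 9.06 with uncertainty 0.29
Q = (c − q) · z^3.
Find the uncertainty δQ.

57900

Let u = c − q = 552. δu = √(δc² + δq²) = √(3250 + 0.656) = 57.0, so δu/u = 0.103.
Q is then a monomial in u, z:
δQ/Q = √((δu/u)² + (3·δz/z)²) = √(0.0107 + 0.00922) = 0.141
Q = 4.11e+05, so δQ = 0.141 × 4.11e+05 = 57900.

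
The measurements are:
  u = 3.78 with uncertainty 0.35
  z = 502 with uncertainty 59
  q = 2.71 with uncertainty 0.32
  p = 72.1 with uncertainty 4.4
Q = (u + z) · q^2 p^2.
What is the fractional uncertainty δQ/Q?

Let w = u + z = 506. δw = √(δu² + δz²) = √(0.122 + 3480) = 59.0, so δw/w = 0.117.
Q is then a monomial in w, q, p:
δQ/Q = √((δw/w)² + (2·δq/q)² + (2·δp/p)²) = √(0.0136 + 0.0558 + 0.0149) = 0.290

0.290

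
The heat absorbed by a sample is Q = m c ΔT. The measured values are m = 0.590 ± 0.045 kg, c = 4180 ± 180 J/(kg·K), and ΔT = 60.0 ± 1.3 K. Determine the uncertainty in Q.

13400 J

Since Q is a product/quotient, work with relative uncertainties:
  (1·δm/m)² = (1×0.0763)² = 0.00582;  (1·δc/c)² = (1×0.0431)² = 0.00185;  (1·δΔT/ΔT)² = (1×0.0217)² = 0.000469
δQ/Q = √(0.00814) = 0.0902
Q = 1.48e+05 J, so δQ = 0.0902 × 1.48e+05 = 13400 J.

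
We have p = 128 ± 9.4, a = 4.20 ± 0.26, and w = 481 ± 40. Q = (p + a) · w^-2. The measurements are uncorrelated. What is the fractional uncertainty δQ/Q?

0.181

Let u = p + a = 132. δu = √(δp² + δa²) = √(88.4 + 0.0676) = 9.40, so δu/u = 0.0711.
Q is then a monomial in u, w:
δQ/Q = √((δu/u)² + (-2·δw/w)²) = √(0.00506 + 0.0277) = 0.181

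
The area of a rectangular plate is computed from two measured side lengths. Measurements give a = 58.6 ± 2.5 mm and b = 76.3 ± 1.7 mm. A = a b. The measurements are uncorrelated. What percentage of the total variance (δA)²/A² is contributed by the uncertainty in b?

21.4%

(δA/A)² = (1·δa/a)² + (1·δb/b)²
  a term: (1×0.0427)² = 0.00182
  b term: (1×0.0223)² = 0.000496
Total = 0.00232. Share from b = 0.000496/0.00232 = 0.214.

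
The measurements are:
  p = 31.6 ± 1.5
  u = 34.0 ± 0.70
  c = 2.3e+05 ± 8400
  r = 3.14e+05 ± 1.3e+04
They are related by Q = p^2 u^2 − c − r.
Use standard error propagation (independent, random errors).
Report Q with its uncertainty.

(6.10 ± 1.20) × 10^5

Let w = p^2·u^2 = 1.15e+06. δw/w = √((2·δp/p)² + (2·δu/u)²) = √(0.00901 + 0.00170) = 0.103, so δw = 1.19e+05.
Q = w − c − r: δQ = √(δw² + δc² + δr²) = √(1.43e+10 + 7.06e+07 + 1.69e+08) = 1.2e+05
Q = 6.1e+05.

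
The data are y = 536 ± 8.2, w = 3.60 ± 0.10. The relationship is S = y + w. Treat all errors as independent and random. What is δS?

Absolute uncertainties add in quadrature for a linear combination:
  (δy)² = 67.2;  (δw)² = 0.0100
δS = √(67.2) = 8.20

8.20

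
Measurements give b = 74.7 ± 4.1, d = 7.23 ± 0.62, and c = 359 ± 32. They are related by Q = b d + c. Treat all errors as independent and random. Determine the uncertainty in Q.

63.6

Let p = b·d = 540. δp/p = √((1·δb/b)² + (1·δd/d)²) = √(0.00301 + 0.00735) = 0.102, so δp = 55.0.
Q = p + c: δQ = √(δp² + δc²) = √(3020 + 1020) = 63.6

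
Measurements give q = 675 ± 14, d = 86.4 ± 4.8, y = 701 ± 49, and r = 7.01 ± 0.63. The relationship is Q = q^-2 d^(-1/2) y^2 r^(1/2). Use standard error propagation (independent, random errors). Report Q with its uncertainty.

Each factor contributes (exponent × relative error)² to (δQ/Q)²:
  (-2·δq/q)² = (-2×0.0207)² = 0.00172;  (−½·δd/d)² = (-0.5×0.0556)² = 0.000772;  (2·δy/y)² = (2×0.0699)² = 0.0195;  (½·δr/r)² = (0.5×0.0899)² = 0.00202
δQ/Q = √(0.0241) = 0.155
Q = 0.307, so δQ = 0.155 × 0.307 = 0.0476.

0.307 ± 0.0476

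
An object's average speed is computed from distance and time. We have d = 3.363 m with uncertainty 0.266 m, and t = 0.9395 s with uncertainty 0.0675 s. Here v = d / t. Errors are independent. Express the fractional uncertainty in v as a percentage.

10.7%

Relative error in a monomial: (δv/v)² = Σ (nᵢ · δxᵢ/xᵢ)².
  (1·δd/d)² = (1×0.0791)² = 0.00626;  (-1·δt/t)² = (-1×0.0718)² = 0.00516
δv/v = √(0.0114) = 0.107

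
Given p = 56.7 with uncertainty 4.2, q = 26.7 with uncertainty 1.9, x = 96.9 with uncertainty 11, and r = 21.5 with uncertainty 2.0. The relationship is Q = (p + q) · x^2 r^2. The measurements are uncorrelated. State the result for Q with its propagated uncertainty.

(3.62 ± 1.08) × 10^8

Let u = p + q = 83.4. δu = √(δp² + δq²) = √(17.6 + 3.61) = 4.61, so δu/u = 0.0553.
Q is then a monomial in u, x, r:
δQ/Q = √((δu/u)² + (2·δx/x)² + (2·δr/r)²) = √(0.00306 + 0.0515 + 0.0346) = 0.299
Q = 3.62e+08, so δQ = 0.299 × 3.62e+08 = 1.08e+08.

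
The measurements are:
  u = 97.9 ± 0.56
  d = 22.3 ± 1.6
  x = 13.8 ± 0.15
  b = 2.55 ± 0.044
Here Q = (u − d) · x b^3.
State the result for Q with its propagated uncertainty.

Let w = u − d = 75.6. δw = √(δu² + δd²) = √(0.314 + 2.56) = 1.70, so δw/w = 0.0224.
Q is then a monomial in w, x, b:
δQ/Q = √((δw/w)² + (1·δx/x)² + (3·δb/b)²) = √(0.000503 + 0.000118 + 0.00268) = 0.0575
Q = 17300, so δQ = 0.0575 × 17300 = 994.

17300 ± 994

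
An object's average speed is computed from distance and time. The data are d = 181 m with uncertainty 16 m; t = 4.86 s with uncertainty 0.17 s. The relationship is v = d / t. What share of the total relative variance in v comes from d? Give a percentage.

(δv/v)² = (1·δd/d)² + (-1·δt/t)²
  d term: (1×0.0884)² = 0.00781
  t term: (-1×0.0350)² = 0.00122
Total = 0.00904. Share from d = 0.00781/0.00904 = 0.865.

86.5%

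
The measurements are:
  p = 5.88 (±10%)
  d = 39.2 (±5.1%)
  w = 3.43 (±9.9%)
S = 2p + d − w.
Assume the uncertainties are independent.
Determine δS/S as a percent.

4.93%

Absolute uncertainties add in quadrature for a linear combination:
  (2·δp)² = 1.38;  (δd)² = 4.00;  (δw)² = 0.115
δS = √(5.50) = 2.34
S = 47.5, so δS/S = 2.34/47.5 = 0.0493.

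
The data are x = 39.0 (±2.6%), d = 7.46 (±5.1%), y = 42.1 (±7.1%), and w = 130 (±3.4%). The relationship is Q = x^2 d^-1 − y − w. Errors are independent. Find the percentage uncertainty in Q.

Let p = x^2·d^-1 = 204. δp/p = √((2·δx/x)² + (-1·δd/d)²) = √(0.00270 + 0.00260) = 0.0728, so δp = 14.9.
Q = p − y − w: δQ = √(δp² + δy² + δw²) = √(221 + 8.93 + 19.5) = 15.8
Q = 31.8, so δQ/Q = 15.8/31.8 = 0.496.

49.6%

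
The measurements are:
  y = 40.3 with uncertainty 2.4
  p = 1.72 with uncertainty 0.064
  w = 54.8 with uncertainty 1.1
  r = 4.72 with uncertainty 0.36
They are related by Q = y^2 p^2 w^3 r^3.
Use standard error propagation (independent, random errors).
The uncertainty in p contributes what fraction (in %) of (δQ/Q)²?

(δQ/Q)² = (2·δy/y)² + (2·δp/p)² + (3·δw/w)² + (3·δr/r)²
  y term: (2×0.0596)² = 0.0142
  p term: (2×0.0372)² = 0.00554
  w term: (3×0.0201)² = 0.00363
  r term: (3×0.0763)² = 0.0524
Total = 0.0757. Share from p = 0.00554/0.0757 = 0.0732.

7.32%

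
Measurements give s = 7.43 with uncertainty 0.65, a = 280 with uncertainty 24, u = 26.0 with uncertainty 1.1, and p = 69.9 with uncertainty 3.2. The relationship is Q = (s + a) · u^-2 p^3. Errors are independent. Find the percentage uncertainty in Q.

18.2%

Let w = s + a = 287. δw = √(δs² + δa²) = √(0.423 + 576) = 24.0, so δw/w = 0.0835.
Q is then a monomial in w, u, p:
δQ/Q = √((δw/w)² + (-2·δu/u)² + (3·δp/p)²) = √(0.00698 + 0.00716 + 0.0189) = 0.182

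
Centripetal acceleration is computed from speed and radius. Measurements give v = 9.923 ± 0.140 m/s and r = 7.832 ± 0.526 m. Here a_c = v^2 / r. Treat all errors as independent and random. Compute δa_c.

Since a_c is a product/quotient, work with relative uncertainties:
  (2·δv/v)² = (2×0.0141)² = 0.000796;  (-1·δr/r)² = (-1×0.0672)² = 0.00451
δa_c/a_c = √(0.00531) = 0.0728
a_c = 12.57 m/s^2, so δa_c = 0.0728 × 12.57 = 0.916 m/s^2.

0.916 m/s^2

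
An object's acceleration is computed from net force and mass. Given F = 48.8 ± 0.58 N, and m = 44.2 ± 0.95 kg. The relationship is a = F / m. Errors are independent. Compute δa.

0.0271 m/s^2

For a monomial a ∝ F, m^-1, fractional errors add in quadrature:
  (1·δF/F)² = (1×0.0119)² = 0.000141;  (-1·δm/m)² = (-1×0.0215)² = 0.000462
δa/a = √(0.000603) = 0.0246
a = 1.10 m/s^2, so δa = 0.0246 × 1.10 = 0.0271 m/s^2.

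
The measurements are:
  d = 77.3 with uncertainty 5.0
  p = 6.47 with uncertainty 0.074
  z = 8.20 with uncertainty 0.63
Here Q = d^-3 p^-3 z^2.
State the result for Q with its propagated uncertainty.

Since Q is a product/quotient, work with relative uncertainties:
  (-3·δd/d)² = (-3×0.0647)² = 0.0377;  (-3·δp/p)² = (-3×0.0114)² = 0.00118;  (2·δz/z)² = (2×0.0768)² = 0.0236
δQ/Q = √(0.0624) = 0.250
Q = 5.37e-07, so δQ = 0.250 × 5.37e-07 = 1.34e-07.

(5.37 ± 1.34) × 10^-7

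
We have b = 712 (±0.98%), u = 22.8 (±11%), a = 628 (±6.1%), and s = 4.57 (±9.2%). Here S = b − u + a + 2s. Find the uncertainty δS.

39.0

Sums and differences: (δS)² = Σ (cᵢ δxᵢ)².
  (δb)² = 48.7;  (δu)² = 6.29;  (δa)² = 1470;  (2·δs)² = 0.707
δS = √(1520) = 39.0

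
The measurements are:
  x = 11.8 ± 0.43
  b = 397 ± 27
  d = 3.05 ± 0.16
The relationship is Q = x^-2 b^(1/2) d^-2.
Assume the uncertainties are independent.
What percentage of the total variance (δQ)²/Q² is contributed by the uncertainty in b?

(δQ/Q)² = (-2·δx/x)² + (½·δb/b)² + (-2·δd/d)²
  x term: (-2×0.0364)² = 0.00531
  b term: (0.5×0.0680)² = 0.00116
  d term: (-2×0.0525)² = 0.0110
Total = 0.0175. Share from b = 0.00116/0.0175 = 0.0662.

6.62%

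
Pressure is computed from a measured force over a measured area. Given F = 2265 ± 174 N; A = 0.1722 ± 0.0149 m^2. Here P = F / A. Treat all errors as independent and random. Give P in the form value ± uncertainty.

13150 ± 1520 Pa

Products/powers → add relative errors in quadrature, weighted by exponent:
  (1·δF/F)² = (1×0.0768)² = 0.00590;  (-1·δA/A)² = (-1×0.0865)² = 0.00749
δP/P = √(0.0134) = 0.116
P = 13150 Pa, so δP = 0.116 × 13150 = 1520 Pa.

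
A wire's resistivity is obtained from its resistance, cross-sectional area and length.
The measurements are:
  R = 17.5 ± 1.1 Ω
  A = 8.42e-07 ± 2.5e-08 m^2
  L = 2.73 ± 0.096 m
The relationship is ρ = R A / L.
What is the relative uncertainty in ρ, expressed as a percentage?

Products/powers → add relative errors in quadrature, weighted by exponent:
  (1·δR/R)² = (1×0.0629)² = 0.00395;  (1·δA/A)² = (1×0.0297)² = 0.000882;  (-1·δL/L)² = (-1×0.0352)² = 0.00124
δρ/ρ = √(0.00607) = 0.0779

7.79%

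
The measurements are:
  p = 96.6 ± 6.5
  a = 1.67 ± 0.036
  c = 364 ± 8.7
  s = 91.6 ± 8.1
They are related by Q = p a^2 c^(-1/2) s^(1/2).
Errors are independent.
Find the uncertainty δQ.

12.4

Each factor contributes (exponent × relative error)² to (δQ/Q)²:
  (1·δp/p)² = (1×0.0673)² = 0.00453;  (2·δa/a)² = (2×0.0216)² = 0.00186;  (−½·δc/c)² = (-0.5×0.0239)² = 0.000143;  (½·δs/s)² = (0.5×0.0884)² = 0.00195
δQ/Q = √(0.00848) = 0.0921
Q = 135, so δQ = 0.0921 × 135 = 12.4.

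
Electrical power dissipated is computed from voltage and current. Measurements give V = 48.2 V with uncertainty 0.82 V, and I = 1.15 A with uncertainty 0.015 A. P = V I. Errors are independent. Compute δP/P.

0.0214

For a monomial P ∝ V, I, fractional errors add in quadrature:
  (1·δV/V)² = (1×0.0170)² = 0.000289;  (1·δI/I)² = (1×0.0130)² = 0.000170
δP/P = √(0.000460) = 0.0214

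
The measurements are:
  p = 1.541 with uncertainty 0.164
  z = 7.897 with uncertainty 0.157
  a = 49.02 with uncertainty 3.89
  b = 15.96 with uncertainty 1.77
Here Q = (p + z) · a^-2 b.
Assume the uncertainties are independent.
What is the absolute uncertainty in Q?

Let u = p + z = 9.438. δu = √(δp² + δz²) = √(0.0269 + 0.0246) = 0.227, so δu/u = 0.0241.
Q is then a monomial in u, a, b:
δQ/Q = √((δu/u)² + (-2·δa/a)² + (1·δb/b)²) = √(0.000579 + 0.0252 + 0.0123) = 0.195
Q = 0.06269, so δQ = 0.195 × 0.06269 = 0.0122.

0.0122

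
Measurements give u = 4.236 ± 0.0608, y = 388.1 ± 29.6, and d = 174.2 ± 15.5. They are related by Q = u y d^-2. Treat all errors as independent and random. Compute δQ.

0.0105

Each factor contributes (exponent × relative error)² to (δQ/Q)²:
  (1·δu/u)² = (1×0.0144)² = 0.000206;  (1·δy/y)² = (1×0.0763)² = 0.00582;  (-2·δd/d)² = (-2×0.0890)² = 0.0317
δQ/Q = √(0.0377) = 0.194
Q = 0.05418, so δQ = 0.194 × 0.05418 = 0.0105.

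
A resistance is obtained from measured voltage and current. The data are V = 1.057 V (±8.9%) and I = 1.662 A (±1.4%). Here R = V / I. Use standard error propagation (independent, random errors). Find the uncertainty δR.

Since R is a product/quotient, work with relative uncertainties:
  (1·δV/V)² = (1×0.0890)² = 0.00792;  (-1·δI/I)² = (-1×0.0140)² = 0.000196
δR/R = √(0.00812) = 0.0901
R = 0.6360 Ω, so δR = 0.0901 × 0.6360 = 0.0573 Ω.

0.0573 Ω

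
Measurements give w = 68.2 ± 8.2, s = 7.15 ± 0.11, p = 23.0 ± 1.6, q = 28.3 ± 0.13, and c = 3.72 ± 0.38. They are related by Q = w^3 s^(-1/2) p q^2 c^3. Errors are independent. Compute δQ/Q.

0.479

Since Q is a product/quotient, work with relative uncertainties:
  (3·δw/w)² = (3×0.120)² = 0.130;  (−½·δs/s)² = (-0.5×0.0154)² = 5.92e-05;  (1·δp/p)² = (1×0.0696)² = 0.00484;  (2·δq/q)² = (2×0.00459)² = 8.44e-05;  (3·δc/c)² = (3×0.102)² = 0.0939
δQ/Q = √(0.229) = 0.479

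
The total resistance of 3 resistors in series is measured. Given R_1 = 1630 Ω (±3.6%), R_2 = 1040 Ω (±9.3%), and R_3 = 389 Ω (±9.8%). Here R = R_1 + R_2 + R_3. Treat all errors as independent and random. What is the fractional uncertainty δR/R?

R is a linear combination, so absolute uncertainties add in quadrature:
  (δR_1)² = 3440;  (δR_2)² = 9350;  (δR_3)² = 1450
δR = √(14300) = 119 Ω
R = 3060 Ω, so δR/R = 119/3060 = 0.0390.

0.0390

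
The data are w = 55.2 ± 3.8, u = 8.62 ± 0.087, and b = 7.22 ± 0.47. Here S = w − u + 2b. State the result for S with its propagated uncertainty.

61.0 ± 3.92

Each term contributes (cᵢ δxᵢ)² to (δS)²:
  (δw)² = 14.4;  (δu)² = 0.00757;  (2·δb)² = 0.884
δS = √(15.3) = 3.92
S = 61.0.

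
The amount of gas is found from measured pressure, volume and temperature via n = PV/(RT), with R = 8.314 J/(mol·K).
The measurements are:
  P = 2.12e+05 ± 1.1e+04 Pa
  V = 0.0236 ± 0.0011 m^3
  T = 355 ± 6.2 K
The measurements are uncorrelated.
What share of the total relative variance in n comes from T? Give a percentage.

(δn/n)² = (1·δP/P)² + (1·δV/V)² + (-1·δT/T)²
  P term: (1×0.0519)² = 0.00269
  V term: (1×0.0466)² = 0.00217
  T term: (-1×0.0175)² = 0.000305
Total = 0.00517. Share from T = 0.000305/0.00517 = 0.0590.

5.90%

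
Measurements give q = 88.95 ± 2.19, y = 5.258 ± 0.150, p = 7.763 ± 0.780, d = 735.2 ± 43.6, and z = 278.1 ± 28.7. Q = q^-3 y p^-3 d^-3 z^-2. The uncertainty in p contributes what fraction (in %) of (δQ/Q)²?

53.0%

(δQ/Q)² = (-3·δq/q)² + (1·δy/y)² + (-3·δp/p)² + (-3·δd/d)² + (-2·δz/z)²
  q term: (-3×0.0246)² = 0.00546
  y term: (1×0.0285)² = 0.000814
  p term: (-3×0.100)² = 0.0909
  d term: (-3×0.0593)² = 0.0317
  z term: (-2×0.103)² = 0.0426
Total = 0.171. Share from p = 0.0909/0.171 = 0.530.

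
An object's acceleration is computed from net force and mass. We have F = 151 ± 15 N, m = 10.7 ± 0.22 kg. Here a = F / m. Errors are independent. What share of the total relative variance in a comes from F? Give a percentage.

(δa/a)² = (1·δF/F)² + (-1·δm/m)²
  F term: (1×0.0993)² = 0.00987
  m term: (-1×0.0206)² = 0.000423
Total = 0.0103. Share from F = 0.00987/0.0103 = 0.959.

95.9%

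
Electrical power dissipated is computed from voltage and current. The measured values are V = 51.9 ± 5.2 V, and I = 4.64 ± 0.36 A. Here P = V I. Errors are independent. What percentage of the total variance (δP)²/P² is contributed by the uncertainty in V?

62.5%

(δP/P)² = (1·δV/V)² + (1·δI/I)²
  V term: (1×0.100)² = 0.0100
  I term: (1×0.0776)² = 0.00602
Total = 0.0161. Share from V = 0.0100/0.0161 = 0.625.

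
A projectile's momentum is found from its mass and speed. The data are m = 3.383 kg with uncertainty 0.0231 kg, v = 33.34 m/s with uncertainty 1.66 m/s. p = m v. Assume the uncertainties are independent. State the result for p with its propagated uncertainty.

112.8 ± 5.67 kg·m/s

p is a product of powers, so relative uncertainties combine in quadrature:
  (1·δm/m)² = (1×0.00683)² = 4.66e-05;  (1·δv/v)² = (1×0.0498)² = 0.00248
δp/p = √(0.00253) = 0.0503
p = 112.8 kg·m/s, so δp = 0.0503 × 112.8 = 5.67 kg·m/s.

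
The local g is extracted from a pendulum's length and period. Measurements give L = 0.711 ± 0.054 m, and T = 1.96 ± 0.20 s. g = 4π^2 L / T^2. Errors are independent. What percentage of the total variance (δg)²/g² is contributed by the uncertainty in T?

87.8%

(δg/g)² = (1·δL/L)² + (-2·δT/T)²
  L term: (1×0.0759)² = 0.00577
  T term: (-2×0.102)² = 0.0416
Total = 0.0474. Share from T = 0.0416/0.0474 = 0.878.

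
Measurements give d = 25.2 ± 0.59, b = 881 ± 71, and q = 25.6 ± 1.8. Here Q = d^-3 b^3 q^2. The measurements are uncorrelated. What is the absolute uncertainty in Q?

Relative error in a monomial: (δQ/Q)² = Σ (nᵢ · δxᵢ/xᵢ)².
  (-3·δd/d)² = (-3×0.0234)² = 0.00493;  (3·δb/b)² = (3×0.0806)² = 0.0585;  (2·δq/q)² = (2×0.0703)² = 0.0198
δQ/Q = √(0.0832) = 0.288
Q = 2.8e+07, so δQ = 0.288 × 2.8e+07 = 8.08e+06.

8.08e+06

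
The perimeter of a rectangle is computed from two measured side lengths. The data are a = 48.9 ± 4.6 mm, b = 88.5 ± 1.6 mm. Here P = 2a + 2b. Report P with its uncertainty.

275 ± 9.74 mm

Sums and differences: (δP)² = Σ (cᵢ δxᵢ)².
  (2·δa)² = 84.6;  (2·δb)² = 10.2
δP = √(94.9) = 9.74 mm
P = 275 mm.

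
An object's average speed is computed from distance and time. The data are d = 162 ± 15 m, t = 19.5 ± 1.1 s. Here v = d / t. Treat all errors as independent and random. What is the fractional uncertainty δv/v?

For a monomial v ∝ d, t^-1, fractional errors add in quadrature:
  (1·δd/d)² = (1×0.0926)² = 0.00857;  (-1·δt/t)² = (-1×0.0564)² = 0.00318
δv/v = √(0.0118) = 0.108

0.108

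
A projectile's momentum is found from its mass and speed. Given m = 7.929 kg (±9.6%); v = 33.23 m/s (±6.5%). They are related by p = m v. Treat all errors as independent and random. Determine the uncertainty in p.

30.5 kg·m/s

Since p is a product/quotient, work with relative uncertainties:
  (1·δm/m)² = (1×0.0960)² = 0.00922;  (1·δv/v)² = (1×0.0650)² = 0.00423
δp/p = √(0.0134) = 0.116
p = 263.5 kg·m/s, so δp = 0.116 × 263.5 = 30.5 kg·m/s.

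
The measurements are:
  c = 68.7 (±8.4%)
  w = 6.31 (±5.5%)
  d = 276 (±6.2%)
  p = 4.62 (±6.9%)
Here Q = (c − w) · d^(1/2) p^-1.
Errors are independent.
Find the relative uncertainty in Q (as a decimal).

0.120

Let u = c − w = 62.4. δu = √(δc² + δw²) = √(33.3 + 0.120) = 5.78, so δu/u = 0.0927.
Q is then a monomial in u, d, p:
δQ/Q = √((δu/u)² + (½·δd/d)² + (-1·δp/p)²) = √(0.00859 + 0.000961 + 0.00476) = 0.120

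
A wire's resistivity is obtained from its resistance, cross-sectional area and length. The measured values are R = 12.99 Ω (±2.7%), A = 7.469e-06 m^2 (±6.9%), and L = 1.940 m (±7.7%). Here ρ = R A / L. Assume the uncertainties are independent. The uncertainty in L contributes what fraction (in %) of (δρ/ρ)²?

(δρ/ρ)² = (1·δR/R)² + (1·δA/A)² + (-1·δL/L)²
  R term: (1×0.0270)² = 0.000729
  A term: (1×0.0690)² = 0.00476
  L term: (-1×0.0770)² = 0.00593
Total = 0.0114. Share from L = 0.00593/0.0114 = 0.519.

51.9%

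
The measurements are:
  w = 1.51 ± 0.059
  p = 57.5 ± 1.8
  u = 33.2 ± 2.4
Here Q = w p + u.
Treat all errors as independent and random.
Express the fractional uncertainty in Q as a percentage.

Let h = w·p = 86.8. δh/h = √((1·δw/w)² + (1·δp/p)²) = √(0.00153 + 0.000980) = 0.0501, so δh = 4.35.
Q = h + u: δQ = √(δh² + δu²) = √(18.9 + 5.76) = 4.97
Q = 120, so δQ/Q = 4.97/120 = 0.0414.

4.14%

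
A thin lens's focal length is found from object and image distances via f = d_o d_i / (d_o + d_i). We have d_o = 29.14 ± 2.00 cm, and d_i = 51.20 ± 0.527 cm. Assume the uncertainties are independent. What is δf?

0.815 cm

∂f/∂d_o = (d_i/(d_o+d_i))² = 0.406;  ∂f/∂d_i = (d_o/(d_o+d_i))² = 0.132
δf = √((∂f/∂d_o · δd_o)² + (∂f/∂d_i · δd_i)²) = √(0.660 + 0.00481) = 0.815 cm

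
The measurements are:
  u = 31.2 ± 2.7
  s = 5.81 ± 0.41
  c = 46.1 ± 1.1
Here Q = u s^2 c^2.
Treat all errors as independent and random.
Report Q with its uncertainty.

Products/powers → add relative errors in quadrature, weighted by exponent:
  (1·δu/u)² = (1×0.0865)² = 0.00749;  (2·δs/s)² = (2×0.0706)² = 0.0199;  (2·δc/c)² = (2×0.0239)² = 0.00228
δQ/Q = √(0.0297) = 0.172
Q = 2.24e+06, so δQ = 0.172 × 2.24e+06 = 3.86e+05.

(2.24 ± 0.386) × 10^6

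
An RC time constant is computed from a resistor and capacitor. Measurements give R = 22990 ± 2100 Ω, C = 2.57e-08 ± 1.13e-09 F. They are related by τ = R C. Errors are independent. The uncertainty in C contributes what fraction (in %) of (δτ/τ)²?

18.8%

(δτ/τ)² = (1·δR/R)² + (1·δC/C)²
  R term: (1×0.0913)² = 0.00834
  C term: (1×0.0440)² = 0.00193
Total = 0.0103. Share from C = 0.00193/0.0103 = 0.188.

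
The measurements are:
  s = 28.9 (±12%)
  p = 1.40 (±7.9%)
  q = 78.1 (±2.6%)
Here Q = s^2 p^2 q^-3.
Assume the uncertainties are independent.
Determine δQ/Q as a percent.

Relative error in a monomial: (δQ/Q)² = Σ (nᵢ · δxᵢ/xᵢ)².
  (2·δs/s)² = (2×0.120)² = 0.0576;  (2·δp/p)² = (2×0.0790)² = 0.0250;  (-3·δq/q)² = (-3×0.0260)² = 0.00608
δQ/Q = √(0.0886) = 0.298

29.8%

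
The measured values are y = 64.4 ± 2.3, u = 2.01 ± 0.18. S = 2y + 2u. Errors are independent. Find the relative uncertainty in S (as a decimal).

For a sum/difference, combine absolute errors in quadrature:
  (2·δy)² = 21.2;  (2·δu)² = 0.130
δS = √(21.3) = 4.61
S = 133, so δS/S = 4.61/133 = 0.0347.

0.0347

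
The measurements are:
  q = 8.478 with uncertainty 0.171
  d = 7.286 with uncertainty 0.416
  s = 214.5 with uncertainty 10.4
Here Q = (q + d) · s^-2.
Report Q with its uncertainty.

Let u = q + d = 15.76. δu = √(δq² + δd²) = √(0.0292 + 0.173) = 0.450, so δu/u = 0.0285.
Q is then a monomial in u, s:
δQ/Q = √((δu/u)² + (-2·δs/s)²) = √(0.000814 + 0.00940) = 0.101
Q = 0.0003426, so δQ = 0.101 × 0.0003426 = 3.46e-05.

(3.426 ± 0.346) × 10^-4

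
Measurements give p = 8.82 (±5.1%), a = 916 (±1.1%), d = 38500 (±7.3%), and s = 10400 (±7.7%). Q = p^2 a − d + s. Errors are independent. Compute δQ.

Let w = p^2·a = 71300. δw/w = √((2·δp/p)² + (1·δa/a)²) = √(0.0104 + 0.000121) = 0.103, so δw = 7310.
Q = w − d + s: δQ = √(δw² + δd² + δs²) = √(5.34e+07 + 7.9e+06 + 6.41e+05) = 7870

7870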